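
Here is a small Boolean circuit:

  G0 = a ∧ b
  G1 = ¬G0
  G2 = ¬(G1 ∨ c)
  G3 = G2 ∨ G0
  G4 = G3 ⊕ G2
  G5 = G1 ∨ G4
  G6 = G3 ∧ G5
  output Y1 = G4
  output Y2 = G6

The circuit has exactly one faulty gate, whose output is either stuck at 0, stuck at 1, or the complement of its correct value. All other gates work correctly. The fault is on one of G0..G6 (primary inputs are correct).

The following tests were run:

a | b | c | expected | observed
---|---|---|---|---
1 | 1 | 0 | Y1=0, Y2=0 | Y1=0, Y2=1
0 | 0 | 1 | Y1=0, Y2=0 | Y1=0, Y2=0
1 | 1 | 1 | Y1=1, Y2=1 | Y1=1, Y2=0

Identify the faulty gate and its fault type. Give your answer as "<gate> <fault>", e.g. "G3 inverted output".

G5 inverted output

Fault-free values for test 1 (a=1, b=1, c=0): G0=1, G1=0, G2=1, G3=1, G4=0, G5=0, G6=0, giving Y1=0, Y2=0. Observed Y1=0, Y2=1.
Test 1: faults giving observed Y1=0, Y2=1 are {G5 stuck-at-1, G5 inverted output, G6 stuck-at-1, G6 inverted output}.
Test 2 (a=0, b=0, c=1): fault-free G0=0, G1=1, G2=0, G3=0, G4=0, G5=1, G6=0 → Y1=0, Y2=0; observed Y1=0, Y2=0. Eliminates G6 stuck-at-1, G6 inverted output.
Test 3 (a=1, b=1, c=1): fault-free G0=1, G1=0, G2=0, G3=1, G4=1, G5=1, G6=1 → Y1=1, Y2=1; observed Y1=1, Y2=0. Eliminates G5 stuck-at-1.
Only G5 inverted output is consistent with every test.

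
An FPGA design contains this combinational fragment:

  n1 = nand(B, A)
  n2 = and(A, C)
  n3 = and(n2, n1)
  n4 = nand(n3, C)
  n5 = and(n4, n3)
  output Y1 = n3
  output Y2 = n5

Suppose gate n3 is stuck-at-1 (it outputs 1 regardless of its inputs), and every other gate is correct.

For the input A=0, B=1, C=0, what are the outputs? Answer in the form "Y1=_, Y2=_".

Propagate with n3 forced: n1=1, n2=0, n3=1 [stuck-at-1], n4=1, n5=1.
So the outputs are Y1=1, Y2=1. (Without the fault they would be Y1=0, Y2=0.)

Y1=1, Y2=1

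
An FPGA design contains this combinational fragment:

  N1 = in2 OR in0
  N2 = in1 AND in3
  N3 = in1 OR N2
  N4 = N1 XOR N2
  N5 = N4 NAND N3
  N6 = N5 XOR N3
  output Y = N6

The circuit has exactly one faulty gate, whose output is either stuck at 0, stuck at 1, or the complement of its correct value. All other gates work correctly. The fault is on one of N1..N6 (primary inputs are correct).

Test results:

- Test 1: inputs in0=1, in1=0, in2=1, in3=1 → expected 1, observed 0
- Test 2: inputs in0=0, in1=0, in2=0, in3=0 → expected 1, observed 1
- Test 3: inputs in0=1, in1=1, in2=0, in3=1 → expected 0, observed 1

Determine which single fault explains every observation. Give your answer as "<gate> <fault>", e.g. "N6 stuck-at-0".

N2 inverted output

Fault-free values for test 1 (in0=1, in1=0, in2=1, in3=1): N1=1, N2=0, N3=0, N4=1, N5=1, N6=1, giving Y=1. Observed 0.
Test 1: faults giving observed 0 are {N2 stuck-at-1, N2 inverted output, N5 stuck-at-0, N5 inverted output, N6 stuck-at-0, N6 inverted output}.
Test 2 (in0=0, in1=0, in2=0, in3=0): fault-free N1=0, N2=0, N3=0, N4=0, N5=1, N6=1 → 1; observed 1. Eliminates N5 stuck-at-0, N5 inverted output, N6 stuck-at-0, N6 inverted output.
Test 3 (in0=1, in1=1, in2=0, in3=1): fault-free N1=1, N2=1, N3=1, N4=0, N5=1, N6=0 → 0; observed 1. Eliminates N2 stuck-at-1.
Only N2 inverted output is consistent with every test.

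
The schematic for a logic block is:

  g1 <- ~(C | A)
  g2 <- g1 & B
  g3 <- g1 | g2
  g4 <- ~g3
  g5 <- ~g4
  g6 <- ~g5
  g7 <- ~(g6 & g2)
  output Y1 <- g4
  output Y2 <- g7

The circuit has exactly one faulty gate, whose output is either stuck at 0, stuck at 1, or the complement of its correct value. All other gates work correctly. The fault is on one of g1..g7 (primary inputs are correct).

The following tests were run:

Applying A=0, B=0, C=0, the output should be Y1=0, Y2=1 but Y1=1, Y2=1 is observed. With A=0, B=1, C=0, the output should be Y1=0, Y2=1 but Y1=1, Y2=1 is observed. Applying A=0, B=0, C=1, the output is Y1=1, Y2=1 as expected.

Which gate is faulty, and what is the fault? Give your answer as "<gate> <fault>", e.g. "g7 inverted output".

g1 stuck-at-0

Fault-free values for test 1 (A=0, B=0, C=0): g1=1, g2=0, g3=1, g4=0, g5=1, g6=0, g7=1, giving Y1=0, Y2=1. Observed Y1=1, Y2=1.
Test 1: faults giving observed Y1=1, Y2=1 are {g1 stuck-at-0, g1 inverted output, g3 stuck-at-0, g3 inverted output, g4 stuck-at-1, g4 inverted output}.
Test 2 (A=0, B=1, C=0): fault-free g1=1, g2=1, g3=1, g4=0, g5=1, g6=0, g7=1 → Y1=0, Y2=1; observed Y1=1, Y2=1. Eliminates g3 stuck-at-0, g3 inverted output, g4 stuck-at-1, g4 inverted output.
Test 3 (A=0, B=0, C=1): fault-free g1=0, g2=0, g3=0, g4=1, g5=0, g6=1, g7=1 → Y1=1, Y2=1; observed Y1=1, Y2=1. Eliminates g1 inverted output.
Only g1 stuck-at-0 is consistent with every test.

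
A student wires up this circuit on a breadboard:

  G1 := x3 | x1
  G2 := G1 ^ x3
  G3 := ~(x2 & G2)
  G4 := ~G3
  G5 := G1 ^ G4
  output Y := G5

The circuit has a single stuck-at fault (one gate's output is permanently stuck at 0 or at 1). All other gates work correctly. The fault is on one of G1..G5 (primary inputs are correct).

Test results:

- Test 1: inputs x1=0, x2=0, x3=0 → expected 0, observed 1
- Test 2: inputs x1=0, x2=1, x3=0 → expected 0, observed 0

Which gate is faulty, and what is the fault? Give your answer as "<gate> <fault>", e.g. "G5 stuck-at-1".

G1 stuck-at-1

Fault-free values for test 1 (x1=0, x2=0, x3=0): G1=0, G2=0, G3=1, G4=0, G5=0, giving Y=0. Observed 1.
Test 1: faults giving observed 1 are {G1 stuck-at-1, G3 stuck-at-0, G4 stuck-at-1, G5 stuck-at-1}.
Test 2 (x1=0, x2=1, x3=0): fault-free G1=0, G2=0, G3=1, G4=0, G5=0 → 0; observed 0. Eliminates G3 stuck-at-0, G4 stuck-at-1, G5 stuck-at-1.
Only G1 stuck-at-1 is consistent with every test.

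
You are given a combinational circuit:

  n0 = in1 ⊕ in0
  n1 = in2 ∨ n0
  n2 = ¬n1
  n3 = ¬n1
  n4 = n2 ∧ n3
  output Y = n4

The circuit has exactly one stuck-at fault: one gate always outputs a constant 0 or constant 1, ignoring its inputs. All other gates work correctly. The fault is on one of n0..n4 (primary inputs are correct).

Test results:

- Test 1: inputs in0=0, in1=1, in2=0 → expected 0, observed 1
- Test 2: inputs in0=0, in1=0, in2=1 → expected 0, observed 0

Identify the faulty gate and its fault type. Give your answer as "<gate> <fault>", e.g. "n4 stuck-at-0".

Fault-free values for test 1 (in0=0, in1=1, in2=0): n0=1, n1=1, n2=0, n3=0, n4=0, giving Y=0. Observed 1.
Test 1: faults giving observed 1 are {n0 stuck-at-0, n1 stuck-at-0, n4 stuck-at-1}.
Test 2 (in0=0, in1=0, in2=1): fault-free n0=0, n1=1, n2=0, n3=0, n4=0 → 0; observed 0. Eliminates n1 stuck-at-0, n4 stuck-at-1.
Only n0 stuck-at-0 is consistent with every test.

n0 stuck-at-0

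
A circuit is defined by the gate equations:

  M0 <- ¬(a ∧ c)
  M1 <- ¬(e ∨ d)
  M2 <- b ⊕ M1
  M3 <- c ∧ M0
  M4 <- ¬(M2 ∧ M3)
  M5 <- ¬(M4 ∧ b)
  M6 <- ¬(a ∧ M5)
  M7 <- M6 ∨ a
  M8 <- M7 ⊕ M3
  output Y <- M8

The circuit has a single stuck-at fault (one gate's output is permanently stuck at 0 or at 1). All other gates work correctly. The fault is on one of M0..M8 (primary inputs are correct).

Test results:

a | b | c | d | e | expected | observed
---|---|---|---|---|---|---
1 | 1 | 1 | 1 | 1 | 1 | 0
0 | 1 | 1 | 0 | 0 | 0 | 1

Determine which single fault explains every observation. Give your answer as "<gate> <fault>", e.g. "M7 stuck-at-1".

M7 stuck-at-0

Fault-free values for test 1 (a=1, b=1, c=1, d=1, e=1): M0=0, M1=0, M2=1, M3=0, M4=1, M5=0, M6=1, M7=1, M8=1, giving Y=1. Observed 0.
Test 1: faults giving observed 0 are {M0 stuck-at-1, M3 stuck-at-1, M7 stuck-at-0, M8 stuck-at-0}.
Test 2 (a=0, b=1, c=1, d=0, e=0): fault-free M0=1, M1=1, M2=0, M3=1, M4=1, M5=0, M6=1, M7=1, M8=0 → 0; observed 1. Eliminates M0 stuck-at-1, M3 stuck-at-1, M8 stuck-at-0.
Only M7 stuck-at-0 is consistent with every test.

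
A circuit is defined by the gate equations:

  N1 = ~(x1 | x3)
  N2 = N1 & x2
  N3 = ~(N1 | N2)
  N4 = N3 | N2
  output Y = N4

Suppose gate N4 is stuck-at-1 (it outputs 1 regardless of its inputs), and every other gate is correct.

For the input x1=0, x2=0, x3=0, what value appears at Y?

Propagate with N4 forced: N1=1, N2=0, N3=0, N4=1 [stuck-at-1].
So Y = 1. (Without the fault it would be 0.)

1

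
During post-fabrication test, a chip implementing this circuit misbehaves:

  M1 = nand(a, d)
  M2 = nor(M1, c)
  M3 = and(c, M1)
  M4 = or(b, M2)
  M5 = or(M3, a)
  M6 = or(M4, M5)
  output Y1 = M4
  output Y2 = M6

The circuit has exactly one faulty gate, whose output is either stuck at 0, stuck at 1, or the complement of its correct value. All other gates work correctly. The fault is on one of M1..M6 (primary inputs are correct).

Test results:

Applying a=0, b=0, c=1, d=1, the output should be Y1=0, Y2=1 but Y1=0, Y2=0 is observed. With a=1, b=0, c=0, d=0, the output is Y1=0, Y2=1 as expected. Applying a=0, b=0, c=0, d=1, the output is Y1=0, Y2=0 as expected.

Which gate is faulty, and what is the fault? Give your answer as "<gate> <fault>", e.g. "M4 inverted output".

M3 stuck-at-0

Fault-free values for test 1 (a=0, b=0, c=1, d=1): M1=1, M2=0, M3=1, M4=0, M5=1, M6=1, giving Y1=0, Y2=1. Observed Y1=0, Y2=0.
Test 1: faults giving observed Y1=0, Y2=0 are {M1 stuck-at-0, M1 inverted output, M3 stuck-at-0, M3 inverted output, M5 stuck-at-0, M5 inverted output, M6 stuck-at-0, M6 inverted output}.
Test 2 (a=1, b=0, c=0, d=0): fault-free M1=1, M2=0, M3=0, M4=0, M5=1, M6=1 → Y1=0, Y2=1; observed Y1=0, Y2=1. Eliminates M1 stuck-at-0, M1 inverted output, M5 stuck-at-0, M5 inverted output, M6 stuck-at-0, M6 inverted output.
Test 3 (a=0, b=0, c=0, d=1): fault-free M1=1, M2=0, M3=0, M4=0, M5=0, M6=0 → Y1=0, Y2=0; observed Y1=0, Y2=0. Eliminates M3 inverted output.
Only M3 stuck-at-0 is consistent with every test.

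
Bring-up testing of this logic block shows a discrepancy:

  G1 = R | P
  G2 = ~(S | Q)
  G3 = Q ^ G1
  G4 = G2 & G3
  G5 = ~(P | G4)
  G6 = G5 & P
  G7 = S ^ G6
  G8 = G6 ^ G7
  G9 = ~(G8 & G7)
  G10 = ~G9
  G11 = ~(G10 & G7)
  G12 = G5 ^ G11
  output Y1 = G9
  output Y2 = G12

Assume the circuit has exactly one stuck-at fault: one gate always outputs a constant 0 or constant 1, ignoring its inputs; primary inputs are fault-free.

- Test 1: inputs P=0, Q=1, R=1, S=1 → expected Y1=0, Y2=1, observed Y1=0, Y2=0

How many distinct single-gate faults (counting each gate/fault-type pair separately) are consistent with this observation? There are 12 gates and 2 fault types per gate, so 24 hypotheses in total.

5

Fault-free: G1=1, G2=0, G3=0, G4=0, G5=1, G6=0, G7=1, G8=1, G9=0, G10=1, G11=0, G12=1 → Y1=0, Y2=1. Observed Y1=0, Y2=0.
  G1: none of the 2 fault types match ✗
  G2: none of the 2 fault types match ✗
  G3: none of the 2 fault types match ✗
  G4: stuck-at-1 ✓; others ✗
  G5: stuck-at-0 ✓; others ✗
  G6: none of the 2 fault types match ✗
  G7: none of the 2 fault types match ✗
  G8: none of the 2 fault types match ✗
  G9: none of the 2 fault types match ✗
  G10: stuck-at-0 ✓; others ✗
  G11: stuck-at-1 ✓; others ✗
  G12: stuck-at-0 ✓; others ✗
Consistent faults: {G4 stuck-at-1, G5 stuck-at-0, G10 stuck-at-0, G11 stuck-at-1, G12 stuck-at-0} — 5 in all.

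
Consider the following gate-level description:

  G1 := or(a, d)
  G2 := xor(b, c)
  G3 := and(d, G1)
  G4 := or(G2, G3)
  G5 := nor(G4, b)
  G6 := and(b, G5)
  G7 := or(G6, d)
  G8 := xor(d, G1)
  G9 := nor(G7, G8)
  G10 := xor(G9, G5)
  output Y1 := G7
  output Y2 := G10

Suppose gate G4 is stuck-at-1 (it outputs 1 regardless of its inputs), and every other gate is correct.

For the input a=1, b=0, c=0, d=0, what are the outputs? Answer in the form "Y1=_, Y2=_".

Propagate with G4 forced: G1=1, G2=0, G3=0, G4=1 [stuck-at-1], G5=0, G6=0, G7=0, G8=1, G9=0, G10=0.
So the outputs are Y1=0, Y2=0. (Without the fault they would be Y1=0, Y2=1.)

Y1=0, Y2=0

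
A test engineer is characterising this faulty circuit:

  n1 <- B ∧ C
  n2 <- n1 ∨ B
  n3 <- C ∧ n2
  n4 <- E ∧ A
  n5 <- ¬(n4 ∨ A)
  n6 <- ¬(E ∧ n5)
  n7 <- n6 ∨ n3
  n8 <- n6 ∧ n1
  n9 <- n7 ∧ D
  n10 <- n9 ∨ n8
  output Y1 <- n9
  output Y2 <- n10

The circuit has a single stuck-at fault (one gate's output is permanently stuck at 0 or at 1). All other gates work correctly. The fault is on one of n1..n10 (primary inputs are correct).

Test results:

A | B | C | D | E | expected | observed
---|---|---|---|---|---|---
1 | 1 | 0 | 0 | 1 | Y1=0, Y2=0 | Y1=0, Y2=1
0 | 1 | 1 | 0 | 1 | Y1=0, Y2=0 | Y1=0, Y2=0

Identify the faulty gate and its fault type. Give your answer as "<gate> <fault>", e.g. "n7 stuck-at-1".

Fault-free values for test 1 (A=1, B=1, C=0, D=0, E=1): n1=0, n2=1, n3=0, n4=1, n5=0, n6=1, n7=1, n8=0, n9=0, n10=0, giving Y1=0, Y2=0. Observed Y1=0, Y2=1.
Test 1: faults giving observed Y1=0, Y2=1 are {n1 stuck-at-1, n8 stuck-at-1, n10 stuck-at-1}.
Test 2 (A=0, B=1, C=1, D=0, E=1): fault-free n1=1, n2=1, n3=1, n4=0, n5=1, n6=0, n7=1, n8=0, n9=0, n10=0 → Y1=0, Y2=0; observed Y1=0, Y2=0. Eliminates n8 stuck-at-1, n10 stuck-at-1.
Only n1 stuck-at-1 is consistent with every test.

n1 stuck-at-1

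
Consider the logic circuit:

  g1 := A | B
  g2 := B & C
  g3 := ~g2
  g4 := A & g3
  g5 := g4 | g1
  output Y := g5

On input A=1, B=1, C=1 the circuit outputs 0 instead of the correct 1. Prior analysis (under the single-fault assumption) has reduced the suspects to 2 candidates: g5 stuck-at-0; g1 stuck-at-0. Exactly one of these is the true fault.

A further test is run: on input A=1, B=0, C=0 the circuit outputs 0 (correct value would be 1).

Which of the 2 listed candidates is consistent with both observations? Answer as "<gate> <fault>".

g5 stuck-at-0

Evaluate each candidate on input A=1, B=0, C=0:
  g5 stuck-at-0: g1=1, g2=0, g3=1, g4=1, g5=0 [stuck-at-0] → 0 — matches
  g1 stuck-at-0: g1=0 [stuck-at-0], g2=0, g3=1, g4=1, g5=1 → 1 — eliminated
Only g5 stuck-at-0 reproduces the observed 0.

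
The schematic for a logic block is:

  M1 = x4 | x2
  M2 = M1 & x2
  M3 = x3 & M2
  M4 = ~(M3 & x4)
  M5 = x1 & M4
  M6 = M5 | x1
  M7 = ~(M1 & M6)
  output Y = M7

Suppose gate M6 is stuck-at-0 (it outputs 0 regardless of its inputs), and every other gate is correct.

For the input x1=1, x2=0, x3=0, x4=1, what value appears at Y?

1

Propagate with M6 forced: M1=1, M2=0, M3=0, M4=1, M5=1, M6=0 [stuck-at-0], M7=1.
So Y = 1. (Without the fault it would be 0.)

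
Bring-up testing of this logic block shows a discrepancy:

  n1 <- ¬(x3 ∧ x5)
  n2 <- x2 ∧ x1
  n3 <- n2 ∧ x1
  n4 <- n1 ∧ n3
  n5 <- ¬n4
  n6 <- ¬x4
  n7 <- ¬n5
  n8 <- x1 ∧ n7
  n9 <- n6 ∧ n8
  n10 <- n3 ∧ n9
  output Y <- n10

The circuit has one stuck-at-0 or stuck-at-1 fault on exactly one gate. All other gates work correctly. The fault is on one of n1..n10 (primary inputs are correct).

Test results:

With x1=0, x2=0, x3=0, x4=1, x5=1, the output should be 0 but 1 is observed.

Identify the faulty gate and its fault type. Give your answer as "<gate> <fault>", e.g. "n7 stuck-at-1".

Fault-free values for test 1 (x1=0, x2=0, x3=0, x4=1, x5=1): n1=1, n2=0, n3=0, n4=0, n5=1, n6=0, n7=0, n8=0, n9=0, n10=0, giving Y=0. Observed 1.
Test 1: faults giving observed 1 are {n10 stuck-at-1}.
Only n10 stuck-at-1 is consistent with every test.

n10 stuck-at-1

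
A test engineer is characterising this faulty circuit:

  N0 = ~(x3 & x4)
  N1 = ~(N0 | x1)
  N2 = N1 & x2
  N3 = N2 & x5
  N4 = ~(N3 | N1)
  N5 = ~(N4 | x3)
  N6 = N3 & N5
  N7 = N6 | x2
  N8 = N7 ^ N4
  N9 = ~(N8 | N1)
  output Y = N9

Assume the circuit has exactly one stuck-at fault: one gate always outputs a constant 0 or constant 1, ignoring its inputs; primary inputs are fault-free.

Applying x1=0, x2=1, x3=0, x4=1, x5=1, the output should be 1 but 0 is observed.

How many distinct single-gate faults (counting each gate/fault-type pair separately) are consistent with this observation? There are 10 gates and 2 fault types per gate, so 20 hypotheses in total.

8

Fault-free: N0=1, N1=0, N2=0, N3=0, N4=1, N5=0, N6=0, N7=1, N8=0, N9=1 → 1. Observed 0.
  N0: stuck-at-0 ✓; others ✗
  N1: stuck-at-1 ✓; others ✗
  N2: stuck-at-1 ✓; others ✗
  N3: stuck-at-1 ✓; others ✗
  N4: stuck-at-0 ✓; others ✗
  N5: none of the 2 fault types match ✗
  N6: none of the 2 fault types match ✗
  N7: stuck-at-0 ✓; others ✗
  N8: stuck-at-1 ✓; others ✗
  N9: stuck-at-0 ✓; others ✗
Consistent faults: {N0 stuck-at-0, N1 stuck-at-1, N2 stuck-at-1, N3 stuck-at-1, N4 stuck-at-0, N7 stuck-at-0, N8 stuck-at-1, N9 stuck-at-0} — 8 in all.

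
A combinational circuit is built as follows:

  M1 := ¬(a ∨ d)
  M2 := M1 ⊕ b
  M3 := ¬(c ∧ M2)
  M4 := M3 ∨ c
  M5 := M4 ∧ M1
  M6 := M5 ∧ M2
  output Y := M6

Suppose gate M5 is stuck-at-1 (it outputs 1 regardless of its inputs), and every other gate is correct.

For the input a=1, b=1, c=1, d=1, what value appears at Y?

Propagate with M5 forced: M1=0, M2=1, M3=0, M4=1, M5=1 [stuck-at-1], M6=1.
So Y = 1. (Without the fault it would be 0.)

1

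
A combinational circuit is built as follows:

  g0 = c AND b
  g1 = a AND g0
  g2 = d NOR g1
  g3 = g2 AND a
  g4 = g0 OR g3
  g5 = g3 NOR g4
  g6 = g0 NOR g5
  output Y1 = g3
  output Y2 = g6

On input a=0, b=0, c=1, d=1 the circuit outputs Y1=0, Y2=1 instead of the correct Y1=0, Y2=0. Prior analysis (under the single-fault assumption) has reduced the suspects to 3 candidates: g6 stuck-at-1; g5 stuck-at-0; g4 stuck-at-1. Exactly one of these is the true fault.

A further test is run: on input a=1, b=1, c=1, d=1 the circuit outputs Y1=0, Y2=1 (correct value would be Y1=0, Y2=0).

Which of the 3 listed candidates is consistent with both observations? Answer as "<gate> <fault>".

Evaluate each candidate on input a=1, b=1, c=1, d=1:
  g6 stuck-at-1: g0=1, g1=1, g2=0, g3=0, g4=1, g5=0, g6=1 [stuck-at-1] → Y1=0, Y2=1 — matches
  g5 stuck-at-0: g0=1, g1=1, g2=0, g3=0, g4=1, g5=0 [stuck-at-0], g6=0 → Y1=0, Y2=0 — eliminated
  g4 stuck-at-1: g0=1, g1=1, g2=0, g3=0, g4=1 [stuck-at-1], g5=0, g6=0 → Y1=0, Y2=0 — eliminated
Only g6 stuck-at-1 reproduces the observed Y1=0, Y2=1.

g6 stuck-at-1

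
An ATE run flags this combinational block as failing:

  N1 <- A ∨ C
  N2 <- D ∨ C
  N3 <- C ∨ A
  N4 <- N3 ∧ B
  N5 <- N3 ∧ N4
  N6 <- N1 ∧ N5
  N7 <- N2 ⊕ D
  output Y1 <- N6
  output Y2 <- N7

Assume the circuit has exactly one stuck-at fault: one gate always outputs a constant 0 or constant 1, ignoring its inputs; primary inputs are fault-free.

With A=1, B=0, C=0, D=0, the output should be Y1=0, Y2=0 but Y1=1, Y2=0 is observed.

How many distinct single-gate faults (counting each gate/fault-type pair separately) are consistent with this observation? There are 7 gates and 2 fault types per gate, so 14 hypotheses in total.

3

Fault-free: N1=1, N2=0, N3=1, N4=0, N5=0, N6=0, N7=0 → Y1=0, Y2=0. Observed Y1=1, Y2=0.
  N1 stuck-at-0: output Y1=0, Y2=0 ✗
  N1 stuck-at-1: output Y1=0, Y2=0 ✗
  N2 stuck-at-0: output Y1=0, Y2=0 ✗
  N2 stuck-at-1: output Y1=0, Y2=1 ✗
  N3 stuck-at-0: output Y1=0, Y2=0 ✗
  N3 stuck-at-1: output Y1=0, Y2=0 ✗
  N4 stuck-at-0: output Y1=0, Y2=0 ✗
  N4 stuck-at-1: output Y1=1, Y2=0 ✓
  N5 stuck-at-0: output Y1=0, Y2=0 ✗
  N5 stuck-at-1: output Y1=1, Y2=0 ✓
  N6 stuck-at-0: output Y1=0, Y2=0 ✗
  N6 stuck-at-1: output Y1=1, Y2=0 ✓
  N7 stuck-at-0: output Y1=0, Y2=0 ✗
  N7 stuck-at-1: output Y1=0, Y2=1 ✗
Consistent faults: {N4 stuck-at-1, N5 stuck-at-1, N6 stuck-at-1} — 3 in all.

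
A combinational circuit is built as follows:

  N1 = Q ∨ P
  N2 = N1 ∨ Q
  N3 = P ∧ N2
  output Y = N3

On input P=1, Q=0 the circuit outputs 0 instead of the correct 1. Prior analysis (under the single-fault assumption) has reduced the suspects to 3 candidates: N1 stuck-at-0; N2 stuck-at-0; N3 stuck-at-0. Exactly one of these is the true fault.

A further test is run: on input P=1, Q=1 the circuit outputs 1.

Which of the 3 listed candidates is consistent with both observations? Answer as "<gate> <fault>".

N1 stuck-at-0

Evaluate each candidate on input P=1, Q=1:
  N1 stuck-at-0: N1=0 [stuck-at-0], N2=1, N3=1 → 1 — matches
  N2 stuck-at-0: N1=1, N2=0 [stuck-at-0], N3=0 → 0 — eliminated
  N3 stuck-at-0: N1=1, N2=1, N3=0 [stuck-at-0] → 0 — eliminated
Only N1 stuck-at-0 reproduces the observed 1.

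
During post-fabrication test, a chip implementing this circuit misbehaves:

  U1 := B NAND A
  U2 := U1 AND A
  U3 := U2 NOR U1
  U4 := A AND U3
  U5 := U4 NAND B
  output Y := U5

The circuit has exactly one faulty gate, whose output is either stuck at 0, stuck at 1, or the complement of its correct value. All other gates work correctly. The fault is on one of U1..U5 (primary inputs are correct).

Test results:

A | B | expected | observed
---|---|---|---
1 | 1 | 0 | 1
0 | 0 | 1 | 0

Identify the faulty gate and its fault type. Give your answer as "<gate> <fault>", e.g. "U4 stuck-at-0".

U5 inverted output

Fault-free values for test 1 (A=1, B=1): U1=0, U2=0, U3=1, U4=1, U5=0, giving Y=0. Observed 1.
Test 1: faults giving observed 1 are {U1 stuck-at-1, U1 inverted output, U2 stuck-at-1, U2 inverted output, U3 stuck-at-0, U3 inverted output, U4 stuck-at-0, U4 inverted output, U5 stuck-at-1, U5 inverted output}.
Test 2 (A=0, B=0): fault-free U1=1, U2=0, U3=0, U4=0, U5=1 → 1; observed 0. Eliminates U1 stuck-at-1, U1 inverted output, U2 stuck-at-1, U2 inverted output, U3 stuck-at-0, U3 inverted output, U4 stuck-at-0, U4 inverted output, U5 stuck-at-1.
Only U5 inverted output is consistent with every test.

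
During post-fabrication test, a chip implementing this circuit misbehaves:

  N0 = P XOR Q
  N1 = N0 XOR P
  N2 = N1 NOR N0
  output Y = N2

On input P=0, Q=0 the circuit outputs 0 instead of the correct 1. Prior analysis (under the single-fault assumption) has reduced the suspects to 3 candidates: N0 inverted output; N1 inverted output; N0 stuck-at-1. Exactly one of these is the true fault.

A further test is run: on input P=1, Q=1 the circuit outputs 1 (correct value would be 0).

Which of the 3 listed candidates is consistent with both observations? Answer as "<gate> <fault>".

N1 inverted output

Evaluate each candidate on input P=1, Q=1:
  N0 inverted output: N0=1 [inverted output], N1=0, N2=0 → 0 — eliminated
  N1 inverted output: N0=0, N1=0 [inverted output], N2=1 → 1 — matches
  N0 stuck-at-1: N0=1 [stuck-at-1], N1=0, N2=0 → 0 — eliminated
Only N1 inverted output reproduces the observed 1.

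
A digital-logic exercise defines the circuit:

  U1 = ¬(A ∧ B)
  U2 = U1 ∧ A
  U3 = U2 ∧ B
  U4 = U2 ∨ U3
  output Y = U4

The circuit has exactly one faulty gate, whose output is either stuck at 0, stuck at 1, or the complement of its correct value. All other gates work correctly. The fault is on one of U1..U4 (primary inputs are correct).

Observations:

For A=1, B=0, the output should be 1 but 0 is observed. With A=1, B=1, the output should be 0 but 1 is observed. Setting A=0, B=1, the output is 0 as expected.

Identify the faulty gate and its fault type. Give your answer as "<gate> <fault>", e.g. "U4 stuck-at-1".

U1 inverted output

Fault-free values for test 1 (A=1, B=0): U1=1, U2=1, U3=0, U4=1, giving Y=1. Observed 0.
Test 1: faults giving observed 0 are {U1 stuck-at-0, U1 inverted output, U2 stuck-at-0, U2 inverted output, U4 stuck-at-0, U4 inverted output}.
Test 2 (A=1, B=1): fault-free U1=0, U2=0, U3=0, U4=0 → 0; observed 1. Eliminates U1 stuck-at-0, U2 stuck-at-0, U4 stuck-at-0.
Test 3 (A=0, B=1): fault-free U1=1, U2=0, U3=0, U4=0 → 0; observed 0. Eliminates U2 inverted output, U4 inverted output.
Only U1 inverted output is consistent with every test.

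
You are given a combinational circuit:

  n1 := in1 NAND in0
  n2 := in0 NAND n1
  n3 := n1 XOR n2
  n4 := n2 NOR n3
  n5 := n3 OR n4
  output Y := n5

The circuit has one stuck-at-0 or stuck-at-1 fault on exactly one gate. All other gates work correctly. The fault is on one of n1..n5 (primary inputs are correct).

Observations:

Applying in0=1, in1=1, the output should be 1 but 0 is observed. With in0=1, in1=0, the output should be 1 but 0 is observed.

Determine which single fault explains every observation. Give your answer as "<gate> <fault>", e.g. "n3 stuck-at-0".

n5 stuck-at-0

Fault-free values for test 1 (in0=1, in1=1): n1=0, n2=1, n3=1, n4=0, n5=1, giving Y=1. Observed 0.
Test 1: faults giving observed 0 are {n3 stuck-at-0, n5 stuck-at-0}.
Test 2 (in0=1, in1=0): fault-free n1=1, n2=0, n3=1, n4=0, n5=1 → 1; observed 0. Eliminates n3 stuck-at-0.
Only n5 stuck-at-0 is consistent with every test.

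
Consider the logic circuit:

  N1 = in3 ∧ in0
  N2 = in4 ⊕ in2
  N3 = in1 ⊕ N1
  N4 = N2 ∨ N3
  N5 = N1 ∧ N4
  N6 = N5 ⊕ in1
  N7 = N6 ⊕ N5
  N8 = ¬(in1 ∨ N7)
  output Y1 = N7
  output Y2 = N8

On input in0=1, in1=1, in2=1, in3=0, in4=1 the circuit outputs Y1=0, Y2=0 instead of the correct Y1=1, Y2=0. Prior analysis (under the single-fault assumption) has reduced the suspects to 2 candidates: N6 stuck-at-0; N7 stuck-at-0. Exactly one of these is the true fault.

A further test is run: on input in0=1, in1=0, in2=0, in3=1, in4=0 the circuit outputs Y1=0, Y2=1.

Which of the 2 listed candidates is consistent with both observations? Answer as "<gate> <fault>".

N7 stuck-at-0

Evaluate each candidate on input in0=1, in1=0, in2=0, in3=1, in4=0:
  N6 stuck-at-0: N1=1, N2=0, N3=1, N4=1, N5=1, N6=0 [stuck-at-0], N7=1, N8=0 → Y1=1, Y2=0 — eliminated
  N7 stuck-at-0: N1=1, N2=0, N3=1, N4=1, N5=1, N6=1, N7=0 [stuck-at-0], N8=1 → Y1=0, Y2=1 — matches
Only N7 stuck-at-0 reproduces the observed Y1=0, Y2=1.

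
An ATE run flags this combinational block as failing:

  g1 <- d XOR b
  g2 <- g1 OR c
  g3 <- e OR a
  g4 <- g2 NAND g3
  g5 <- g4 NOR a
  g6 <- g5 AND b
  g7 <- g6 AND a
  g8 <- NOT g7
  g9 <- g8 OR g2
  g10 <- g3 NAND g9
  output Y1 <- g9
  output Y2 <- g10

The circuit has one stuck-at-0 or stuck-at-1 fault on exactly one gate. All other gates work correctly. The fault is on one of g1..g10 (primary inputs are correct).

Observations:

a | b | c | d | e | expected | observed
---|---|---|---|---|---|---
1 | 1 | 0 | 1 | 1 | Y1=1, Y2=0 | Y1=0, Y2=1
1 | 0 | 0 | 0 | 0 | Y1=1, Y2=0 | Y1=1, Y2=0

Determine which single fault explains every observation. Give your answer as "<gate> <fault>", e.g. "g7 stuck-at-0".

g5 stuck-at-1

Fault-free values for test 1 (a=1, b=1, c=0, d=1, e=1): g1=0, g2=0, g3=1, g4=1, g5=0, g6=0, g7=0, g8=1, g9=1, g10=0, giving Y1=1, Y2=0. Observed Y1=0, Y2=1.
Test 1: faults giving observed Y1=0, Y2=1 are {g5 stuck-at-1, g6 stuck-at-1, g7 stuck-at-1, g8 stuck-at-0, g9 stuck-at-0}.
Test 2 (a=1, b=0, c=0, d=0, e=0): fault-free g1=0, g2=0, g3=1, g4=1, g5=0, g6=0, g7=0, g8=1, g9=1, g10=0 → Y1=1, Y2=0; observed Y1=1, Y2=0. Eliminates g6 stuck-at-1, g7 stuck-at-1, g8 stuck-at-0, g9 stuck-at-0.
Only g5 stuck-at-1 is consistent with every test.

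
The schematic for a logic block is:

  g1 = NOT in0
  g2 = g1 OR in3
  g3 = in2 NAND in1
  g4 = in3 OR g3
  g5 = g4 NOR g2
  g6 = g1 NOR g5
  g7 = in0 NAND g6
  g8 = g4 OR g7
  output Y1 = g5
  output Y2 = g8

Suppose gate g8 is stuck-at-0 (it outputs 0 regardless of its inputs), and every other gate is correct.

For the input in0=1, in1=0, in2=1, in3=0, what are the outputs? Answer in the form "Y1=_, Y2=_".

Y1=0, Y2=0

Propagate with g8 forced: g1=0, g2=0, g3=1, g4=1, g5=0, g6=1, g7=0, g8=0 [stuck-at-0].
So the outputs are Y1=0, Y2=0. (Without the fault they would be Y1=0, Y2=1.)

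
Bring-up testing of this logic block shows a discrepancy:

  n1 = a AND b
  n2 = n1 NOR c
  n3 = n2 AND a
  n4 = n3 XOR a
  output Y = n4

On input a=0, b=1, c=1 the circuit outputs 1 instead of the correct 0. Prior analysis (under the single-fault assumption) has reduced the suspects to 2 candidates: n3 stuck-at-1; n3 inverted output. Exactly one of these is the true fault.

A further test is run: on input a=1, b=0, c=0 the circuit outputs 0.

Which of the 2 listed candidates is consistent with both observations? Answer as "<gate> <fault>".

Evaluate each candidate on input a=1, b=0, c=0:
  n3 stuck-at-1: n1=0, n2=1, n3=1 [stuck-at-1], n4=0 → 0 — matches
  n3 inverted output: n1=0, n2=1, n3=0 [inverted output], n4=1 → 1 — eliminated
Only n3 stuck-at-1 reproduces the observed 0.

n3 stuck-at-1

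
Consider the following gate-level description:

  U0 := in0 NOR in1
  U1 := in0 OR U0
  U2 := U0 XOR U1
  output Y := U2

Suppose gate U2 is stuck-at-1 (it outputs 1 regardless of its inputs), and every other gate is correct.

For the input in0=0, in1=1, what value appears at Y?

1

Propagate with U2 forced: U0=0, U1=0, U2=1 [stuck-at-1].
So Y = 1. (Without the fault it would be 0.)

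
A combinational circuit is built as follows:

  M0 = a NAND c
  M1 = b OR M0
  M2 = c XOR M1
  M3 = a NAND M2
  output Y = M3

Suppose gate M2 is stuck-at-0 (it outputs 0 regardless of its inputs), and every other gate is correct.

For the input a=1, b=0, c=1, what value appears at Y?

Propagate with M2 forced: M0=0, M1=0, M2=0 [stuck-at-0], M3=1.
So Y = 1. (Without the fault it would be 0.)

1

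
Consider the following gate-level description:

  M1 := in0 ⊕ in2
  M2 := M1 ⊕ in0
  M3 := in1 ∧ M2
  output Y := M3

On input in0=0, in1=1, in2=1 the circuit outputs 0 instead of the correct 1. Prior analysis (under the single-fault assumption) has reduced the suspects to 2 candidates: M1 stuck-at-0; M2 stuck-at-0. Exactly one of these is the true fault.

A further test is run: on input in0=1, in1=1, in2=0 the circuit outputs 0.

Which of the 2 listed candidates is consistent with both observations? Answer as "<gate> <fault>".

M2 stuck-at-0

Evaluate each candidate on input in0=1, in1=1, in2=0:
  M1 stuck-at-0: M1=0 [stuck-at-0], M2=1, M3=1 → 1 — eliminated
  M2 stuck-at-0: M1=1, M2=0 [stuck-at-0], M3=0 → 0 — matches
Only M2 stuck-at-0 reproduces the observed 0.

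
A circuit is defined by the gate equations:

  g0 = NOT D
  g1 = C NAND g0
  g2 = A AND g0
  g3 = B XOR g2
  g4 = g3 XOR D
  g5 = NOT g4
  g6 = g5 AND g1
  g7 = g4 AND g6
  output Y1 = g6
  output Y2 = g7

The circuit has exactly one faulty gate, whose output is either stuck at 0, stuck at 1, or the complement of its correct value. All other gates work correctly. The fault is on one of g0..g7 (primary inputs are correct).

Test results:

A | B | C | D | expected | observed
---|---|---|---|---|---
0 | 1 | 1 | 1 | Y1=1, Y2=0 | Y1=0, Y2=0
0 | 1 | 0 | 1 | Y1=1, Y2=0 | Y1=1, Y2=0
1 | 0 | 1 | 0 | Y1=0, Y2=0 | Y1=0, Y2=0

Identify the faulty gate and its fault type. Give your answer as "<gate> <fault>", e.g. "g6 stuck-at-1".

Fault-free values for test 1 (A=0, B=1, C=1, D=1): g0=0, g1=1, g2=0, g3=1, g4=0, g5=1, g6=1, g7=0, giving Y1=1, Y2=0. Observed Y1=0, Y2=0.
Test 1: faults giving observed Y1=0, Y2=0 are {g0 stuck-at-1, g0 inverted output, g1 stuck-at-0, g1 inverted output, g2 stuck-at-1, g2 inverted output, g3 stuck-at-0, g3 inverted output, g4 stuck-at-1, g4 inverted output, g5 stuck-at-0, g5 inverted output, g6 stuck-at-0, g6 inverted output}.
Test 2 (A=0, B=1, C=0, D=1): fault-free g0=0, g1=1, g2=0, g3=1, g4=0, g5=1, g6=1, g7=0 → Y1=1, Y2=0; observed Y1=1, Y2=0. Eliminates g1 stuck-at-0, g1 inverted output, g2 stuck-at-1, g2 inverted output, g3 stuck-at-0, g3 inverted output, g4 stuck-at-1, g4 inverted output, g5 stuck-at-0, g5 inverted output, g6 stuck-at-0, g6 inverted output.
Test 3 (A=1, B=0, C=1, D=0): fault-free g0=1, g1=0, g2=1, g3=1, g4=1, g5=0, g6=0, g7=0 → Y1=0, Y2=0; observed Y1=0, Y2=0. Eliminates g0 inverted output.
Only g0 stuck-at-1 is consistent with every test.

g0 stuck-at-1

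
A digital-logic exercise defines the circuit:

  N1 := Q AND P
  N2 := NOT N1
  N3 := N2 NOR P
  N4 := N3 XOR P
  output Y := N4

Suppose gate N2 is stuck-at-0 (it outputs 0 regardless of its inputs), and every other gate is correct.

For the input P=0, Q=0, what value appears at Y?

Propagate with N2 forced: N1=0, N2=0 [stuck-at-0], N3=1, N4=1.
So Y = 1. (Without the fault it would be 0.)

1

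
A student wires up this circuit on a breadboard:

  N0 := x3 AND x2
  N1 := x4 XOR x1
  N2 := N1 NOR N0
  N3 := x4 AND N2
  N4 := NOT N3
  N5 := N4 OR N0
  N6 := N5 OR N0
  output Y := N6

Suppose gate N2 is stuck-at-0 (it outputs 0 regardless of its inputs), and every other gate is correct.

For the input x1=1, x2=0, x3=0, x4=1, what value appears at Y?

1

Propagate with N2 forced: N0=0, N1=0, N2=0 [stuck-at-0], N3=0, N4=1, N5=1, N6=1.
So Y = 1. (Without the fault it would be 0.)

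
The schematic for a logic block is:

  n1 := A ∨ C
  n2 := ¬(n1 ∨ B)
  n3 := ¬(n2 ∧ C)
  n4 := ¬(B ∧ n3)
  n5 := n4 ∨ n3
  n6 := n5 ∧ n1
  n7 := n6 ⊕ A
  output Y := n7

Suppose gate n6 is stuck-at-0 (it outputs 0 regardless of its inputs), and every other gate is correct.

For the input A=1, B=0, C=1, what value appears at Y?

1

Propagate with n6 forced: n1=1, n2=0, n3=1, n4=1, n5=1, n6=0 [stuck-at-0], n7=1.
So Y = 1. (Without the fault it would be 0.)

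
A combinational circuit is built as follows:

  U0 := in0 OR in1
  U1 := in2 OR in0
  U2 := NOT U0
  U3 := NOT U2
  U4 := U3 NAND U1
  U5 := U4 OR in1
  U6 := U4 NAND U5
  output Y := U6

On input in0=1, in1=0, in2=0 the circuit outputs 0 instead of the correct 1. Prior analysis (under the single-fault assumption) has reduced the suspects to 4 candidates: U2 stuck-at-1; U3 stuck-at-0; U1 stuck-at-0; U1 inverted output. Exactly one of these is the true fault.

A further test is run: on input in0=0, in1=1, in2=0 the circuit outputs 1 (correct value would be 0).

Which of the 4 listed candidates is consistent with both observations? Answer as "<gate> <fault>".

Evaluate each candidate on input in0=0, in1=1, in2=0:
  U2 stuck-at-1: U0=1, U1=0, U2=1 [stuck-at-1], U3=0, U4=1, U5=1, U6=0 → 0 — eliminated
  U3 stuck-at-0: U0=1, U1=0, U2=0, U3=0 [stuck-at-0], U4=1, U5=1, U6=0 → 0 — eliminated
  U1 stuck-at-0: U0=1, U1=0 [stuck-at-0], U2=0, U3=1, U4=1, U5=1, U6=0 → 0 — eliminated
  U1 inverted output: U0=1, U1=1 [inverted output], U2=0, U3=1, U4=0, U5=1, U6=1 → 1 — matches
Only U1 inverted output reproduces the observed 1.

U1 inverted output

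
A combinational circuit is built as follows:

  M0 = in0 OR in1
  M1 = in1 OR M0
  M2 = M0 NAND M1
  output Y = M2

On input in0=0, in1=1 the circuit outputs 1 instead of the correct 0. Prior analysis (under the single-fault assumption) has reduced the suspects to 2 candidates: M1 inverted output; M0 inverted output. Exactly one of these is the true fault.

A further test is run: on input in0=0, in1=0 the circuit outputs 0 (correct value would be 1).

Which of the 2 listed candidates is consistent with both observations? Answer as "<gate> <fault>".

Evaluate each candidate on input in0=0, in1=0:
  M1 inverted output: M0=0, M1=1 [inverted output], M2=1 → 1 — eliminated
  M0 inverted output: M0=1 [inverted output], M1=1, M2=0 → 0 — matches
Only M0 inverted output reproduces the observed 0.

M0 inverted output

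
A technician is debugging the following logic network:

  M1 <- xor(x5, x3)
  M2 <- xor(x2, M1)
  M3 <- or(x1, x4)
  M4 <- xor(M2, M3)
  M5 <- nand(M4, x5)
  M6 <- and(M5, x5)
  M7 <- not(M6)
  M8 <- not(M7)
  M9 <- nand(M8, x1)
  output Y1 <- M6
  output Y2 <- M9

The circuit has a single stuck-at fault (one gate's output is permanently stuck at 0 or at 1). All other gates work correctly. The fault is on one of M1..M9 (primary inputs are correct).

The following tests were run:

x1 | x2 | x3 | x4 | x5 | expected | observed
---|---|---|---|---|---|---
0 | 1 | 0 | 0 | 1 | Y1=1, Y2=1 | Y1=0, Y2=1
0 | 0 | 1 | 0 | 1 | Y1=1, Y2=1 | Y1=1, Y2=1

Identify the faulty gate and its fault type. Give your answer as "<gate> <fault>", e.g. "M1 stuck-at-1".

Fault-free values for test 1 (x1=0, x2=1, x3=0, x4=0, x5=1): M1=1, M2=0, M3=0, M4=0, M5=1, M6=1, M7=0, M8=1, M9=1, giving Y1=1, Y2=1. Observed Y1=0, Y2=1.
Test 1: faults giving observed Y1=0, Y2=1 are {M1 stuck-at-0, M2 stuck-at-1, M3 stuck-at-1, M4 stuck-at-1, M5 stuck-at-0, M6 stuck-at-0}.
Test 2 (x1=0, x2=0, x3=1, x4=0, x5=1): fault-free M1=0, M2=0, M3=0, M4=0, M5=1, M6=1, M7=0, M8=1, M9=1 → Y1=1, Y2=1; observed Y1=1, Y2=1. Eliminates M2 stuck-at-1, M3 stuck-at-1, M4 stuck-at-1, M5 stuck-at-0, M6 stuck-at-0.
Only M1 stuck-at-0 is consistent with every test.

M1 stuck-at-0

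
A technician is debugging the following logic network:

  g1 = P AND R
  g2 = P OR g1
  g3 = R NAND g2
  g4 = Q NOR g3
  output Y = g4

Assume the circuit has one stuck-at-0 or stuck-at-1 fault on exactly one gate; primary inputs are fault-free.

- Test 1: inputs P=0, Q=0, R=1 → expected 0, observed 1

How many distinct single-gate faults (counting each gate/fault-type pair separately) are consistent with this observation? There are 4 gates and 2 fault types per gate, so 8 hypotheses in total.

4

Fault-free: g1=0, g2=0, g3=1, g4=0 → 0. Observed 1.
  g1 stuck-at-0: output 0 ✗
  g1 stuck-at-1: output 1 ✓
  g2 stuck-at-0: output 0 ✗
  g2 stuck-at-1: output 1 ✓
  g3 stuck-at-0: output 1 ✓
  g3 stuck-at-1: output 0 ✗
  g4 stuck-at-0: output 0 ✗
  g4 stuck-at-1: output 1 ✓
Consistent faults: {g1 stuck-at-1, g2 stuck-at-1, g3 stuck-at-0, g4 stuck-at-1} — 4 in all.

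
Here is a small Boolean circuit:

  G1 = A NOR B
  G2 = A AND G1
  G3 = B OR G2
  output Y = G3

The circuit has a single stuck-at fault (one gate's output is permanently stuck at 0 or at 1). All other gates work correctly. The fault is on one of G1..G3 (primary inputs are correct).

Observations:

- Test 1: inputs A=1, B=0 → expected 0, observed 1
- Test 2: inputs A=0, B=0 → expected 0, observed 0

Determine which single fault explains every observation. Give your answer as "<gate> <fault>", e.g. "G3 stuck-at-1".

Fault-free values for test 1 (A=1, B=0): G1=0, G2=0, G3=0, giving Y=0. Observed 1.
Test 1: faults giving observed 1 are {G1 stuck-at-1, G2 stuck-at-1, G3 stuck-at-1}.
Test 2 (A=0, B=0): fault-free G1=1, G2=0, G3=0 → 0; observed 0. Eliminates G2 stuck-at-1, G3 stuck-at-1.
Only G1 stuck-at-1 is consistent with every test.

G1 stuck-at-1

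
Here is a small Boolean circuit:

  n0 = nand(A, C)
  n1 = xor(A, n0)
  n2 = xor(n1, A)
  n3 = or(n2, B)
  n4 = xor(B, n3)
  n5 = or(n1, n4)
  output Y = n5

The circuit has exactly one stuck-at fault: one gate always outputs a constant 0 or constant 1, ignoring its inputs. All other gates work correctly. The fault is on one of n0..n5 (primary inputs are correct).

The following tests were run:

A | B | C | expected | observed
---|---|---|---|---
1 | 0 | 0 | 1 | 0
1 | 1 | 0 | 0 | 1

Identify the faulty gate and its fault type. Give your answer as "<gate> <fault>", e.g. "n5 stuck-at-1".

Fault-free values for test 1 (A=1, B=0, C=0): n0=1, n1=0, n2=1, n3=1, n4=1, n5=1, giving Y=1. Observed 0.
Test 1: faults giving observed 0 are {n2 stuck-at-0, n3 stuck-at-0, n4 stuck-at-0, n5 stuck-at-0}.
Test 2 (A=1, B=1, C=0): fault-free n0=1, n1=0, n2=1, n3=1, n4=0, n5=0 → 0; observed 1. Eliminates n2 stuck-at-0, n4 stuck-at-0, n5 stuck-at-0.
Only n3 stuck-at-0 is consistent with every test.

n3 stuck-at-0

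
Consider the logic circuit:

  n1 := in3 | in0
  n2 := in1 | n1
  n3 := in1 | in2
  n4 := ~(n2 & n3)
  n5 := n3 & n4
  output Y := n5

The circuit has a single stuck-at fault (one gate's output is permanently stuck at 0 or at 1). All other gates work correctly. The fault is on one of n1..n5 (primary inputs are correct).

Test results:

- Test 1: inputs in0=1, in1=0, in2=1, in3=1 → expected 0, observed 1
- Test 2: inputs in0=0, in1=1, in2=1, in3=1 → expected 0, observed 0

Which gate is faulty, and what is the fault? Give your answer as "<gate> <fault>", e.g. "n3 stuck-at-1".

n1 stuck-at-0

Fault-free values for test 1 (in0=1, in1=0, in2=1, in3=1): n1=1, n2=1, n3=1, n4=0, n5=0, giving Y=0. Observed 1.
Test 1: faults giving observed 1 are {n1 stuck-at-0, n2 stuck-at-0, n4 stuck-at-1, n5 stuck-at-1}.
Test 2 (in0=0, in1=1, in2=1, in3=1): fault-free n1=1, n2=1, n3=1, n4=0, n5=0 → 0; observed 0. Eliminates n2 stuck-at-0, n4 stuck-at-1, n5 stuck-at-1.
Only n1 stuck-at-0 is consistent with every test.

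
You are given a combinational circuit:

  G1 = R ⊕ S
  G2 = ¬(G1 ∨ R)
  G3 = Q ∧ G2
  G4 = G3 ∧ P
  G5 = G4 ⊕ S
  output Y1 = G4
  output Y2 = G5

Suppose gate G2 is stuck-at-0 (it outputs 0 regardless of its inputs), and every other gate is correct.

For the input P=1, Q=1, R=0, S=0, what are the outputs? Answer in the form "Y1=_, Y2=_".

Propagate with G2 forced: G1=0, G2=0 [stuck-at-0], G3=0, G4=0, G5=0.
So the outputs are Y1=0, Y2=0. (Without the fault they would be Y1=1, Y2=1.)

Y1=0, Y2=0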